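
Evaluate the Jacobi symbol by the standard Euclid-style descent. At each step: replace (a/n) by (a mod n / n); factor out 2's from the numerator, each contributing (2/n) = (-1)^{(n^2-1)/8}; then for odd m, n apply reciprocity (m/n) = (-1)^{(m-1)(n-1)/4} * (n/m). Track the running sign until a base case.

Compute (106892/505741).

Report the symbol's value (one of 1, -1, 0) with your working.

1

factor out 2^2: 106892 = 2^2·26723; with 505741 mod 8 = 5, (2/505741) = -1; sign now +1; continue with (26723/505741)
flip (26723/505741) -> (505741/26723): both odd, 26723 mod 4 = 3, 505741 mod 4 = 1, so the flip contributes +1; sign now +1
(505741/26723): 505741 mod 26723 = 24727, so (505741/26723) = (24727/26723)
flip (24727/26723) -> (26723/24727): both odd, 24727 mod 4 = 3, 26723 mod 4 = 3, so the flip contributes -1; sign now -1
(26723/24727): 26723 mod 24727 = 1996, so (26723/24727) = (1996/24727)
factor out 2^2: 1996 = 2^2·499; with 24727 mod 8 = 7, (2/24727) = +1; sign now -1; continue with (499/24727)
flip (499/24727) -> (24727/499): both odd, 499 mod 4 = 3, 24727 mod 4 = 3, so the flip contributes -1; sign now +1
(24727/499): 24727 mod 499 = 276, so (24727/499) = (276/499)
factor out 2^2: 276 = 2^2·69; with 499 mod 8 = 3, (2/499) = -1; sign now +1; continue with (69/499)
flip (69/499) -> (499/69): both odd, 69 mod 4 = 1, 499 mod 4 = 3, so the flip contributes +1; sign now +1
(499/69): 499 mod 69 = 16, so (499/69) = (16/69)
factor out 2^4: 16 = 2^4·1; with 69 mod 8 = 5, (2/69) = -1; sign now +1; continue with (1/69)
reached (1/69) = 1, so the symbol is +1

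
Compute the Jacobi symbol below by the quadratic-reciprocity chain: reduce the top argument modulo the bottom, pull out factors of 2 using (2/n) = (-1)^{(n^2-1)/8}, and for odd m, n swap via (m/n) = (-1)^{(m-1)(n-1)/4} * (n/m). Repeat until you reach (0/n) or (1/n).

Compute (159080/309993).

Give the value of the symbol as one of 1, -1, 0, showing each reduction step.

159080 = 2^3·19885; (2/309993) = +1 since 309993 mod 8 = 1, so (159080/309993) = (+1)^3·(19885/309993); sign now +1
reciprocity: (19885/309993) = +1·(309993/19885) since 19885 mod 4 = 1, 309993 mod 4 = 1; sign now +1
(309993/19885) = (11718/19885)   [reduce mod 19885]
11718 = 2^1·5859; (2/19885) = -1 since 19885 mod 8 = 5, so (11718/19885) = (-1)^1·(5859/19885); sign now -1
reciprocity: (5859/19885) = +1·(19885/5859) since 5859 mod 4 = 3, 19885 mod 4 = 1; sign now -1
(19885/5859) = (2308/5859)   [reduce mod 5859]
2308 = 2^2·577; (2/5859) = -1 since 5859 mod 8 = 3, so (2308/5859) = (-1)^2·(577/5859); sign now -1
reciprocity: (577/5859) = +1·(5859/577) since 577 mod 4 = 1, 5859 mod 4 = 3; sign now -1
(5859/577) = (89/577)   [reduce mod 577]
reciprocity: (89/577) = +1·(577/89) since 89 mod 4 = 1, 577 mod 4 = 1; sign now -1
(577/89) = (43/89)   [reduce mod 89]
reciprocity: (43/89) = +1·(89/43) since 43 mod 4 = 3, 89 mod 4 = 1; sign now -1
(89/43) = (3/43)   [reduce mod 43]
reciprocity: (3/43) = -1·(43/3) since 3 mod 4 = 3, 43 mod 4 = 3; sign now +1
(43/3) = (1/3)   [reduce mod 3]
(1/3) = 1; final value = sign = +1

1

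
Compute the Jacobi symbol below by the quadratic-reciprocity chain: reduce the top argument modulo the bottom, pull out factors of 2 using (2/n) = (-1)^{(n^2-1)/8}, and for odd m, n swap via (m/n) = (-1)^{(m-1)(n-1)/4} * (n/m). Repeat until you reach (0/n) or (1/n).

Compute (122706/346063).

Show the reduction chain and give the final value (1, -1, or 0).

0

122706 = 2^1·61353; (2/346063) = +1 since 346063 mod 8 = 7, so (122706/346063) = (+1)^1·(61353/346063); sign now +1
reciprocity: (61353/346063) = +1·(346063/61353) since 61353 mod 4 = 1, 346063 mod 4 = 3; sign now +1
(346063/61353) = (39298/61353)   [reduce mod 61353]
39298 = 2^1·19649; (2/61353) = +1 since 61353 mod 8 = 1, so (39298/61353) = (+1)^1·(19649/61353); sign now +1
reciprocity: (19649/61353) = +1·(61353/19649) since 19649 mod 4 = 1, 61353 mod 4 = 1; sign now +1
(61353/19649) = (2406/19649)   [reduce mod 19649]
2406 = 2^1·1203; (2/19649) = +1 since 19649 mod 8 = 1, so (2406/19649) = (+1)^1·(1203/19649); sign now +1
reciprocity: (1203/19649) = +1·(19649/1203) since 1203 mod 4 = 3, 19649 mod 4 = 1; sign now +1
(19649/1203) = (401/1203)   [reduce mod 1203]
reciprocity: (401/1203) = +1·(1203/401) since 401 mod 4 = 1, 1203 mod 4 = 3; sign now +1
(1203/401) = (0/401)   [reduce mod 401]
(0/401) = 0   [gcd(a, n) > 1]; final value = 0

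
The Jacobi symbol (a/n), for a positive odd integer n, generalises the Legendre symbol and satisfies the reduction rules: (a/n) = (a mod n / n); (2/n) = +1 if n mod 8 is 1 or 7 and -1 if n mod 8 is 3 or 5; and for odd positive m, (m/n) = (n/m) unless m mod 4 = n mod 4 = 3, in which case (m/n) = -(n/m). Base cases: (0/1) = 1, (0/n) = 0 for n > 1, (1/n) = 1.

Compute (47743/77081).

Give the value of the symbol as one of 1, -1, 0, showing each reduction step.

reciprocity: (47743/77081) = +1·(77081/47743) since 47743 mod 4 = 3, 77081 mod 4 = 1; sign now +1
(77081/47743) = (29338/47743)   [reduce mod 47743]
29338 = 2^1·14669; (2/47743) = +1 since 47743 mod 8 = 7, so (29338/47743) = (+1)^1·(14669/47743); sign now +1
reciprocity: (14669/47743) = +1·(47743/14669) since 14669 mod 4 = 1, 47743 mod 4 = 3; sign now +1
(47743/14669) = (3736/14669)   [reduce mod 14669]
3736 = 2^3·467; (2/14669) = -1 since 14669 mod 8 = 5, so (3736/14669) = (-1)^3·(467/14669); sign now -1
reciprocity: (467/14669) = +1·(14669/467) since 467 mod 4 = 3, 14669 mod 4 = 1; sign now -1
(14669/467) = (192/467)   [reduce mod 467]
192 = 2^6·3; (2/467) = -1 since 467 mod 8 = 3, so (192/467) = (-1)^6·(3/467); sign now -1
reciprocity: (3/467) = -1·(467/3) since 3 mod 4 = 3, 467 mod 4 = 3; sign now +1
(467/3) = (2/3)   [reduce mod 3]
2 = 2^1·1; (2/3) = -1 since 3 mod 8 = 3, so (2/3) = (-1)^1·(1/3); sign now -1
(1/3) = 1; final value = sign = -1

-1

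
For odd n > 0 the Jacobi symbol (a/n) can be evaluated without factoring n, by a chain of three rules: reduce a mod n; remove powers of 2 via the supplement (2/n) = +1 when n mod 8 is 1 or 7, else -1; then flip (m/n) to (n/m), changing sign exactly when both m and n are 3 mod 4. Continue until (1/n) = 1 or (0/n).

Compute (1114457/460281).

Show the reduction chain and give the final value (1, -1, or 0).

(1114457/460281) = (193895/460281)   [reduce mod 460281]
reciprocity: (193895/460281) = +1·(460281/193895) since 193895 mod 4 = 3, 460281 mod 4 = 1; sign now +1
(460281/193895) = (72491/193895)   [reduce mod 193895]
reciprocity: (72491/193895) = -1·(193895/72491) since 72491 mod 4 = 3, 193895 mod 4 = 3; sign now -1
(193895/72491) = (48913/72491)   [reduce mod 72491]
reciprocity: (48913/72491) = +1·(72491/48913) since 48913 mod 4 = 1, 72491 mod 4 = 3; sign now -1
(72491/48913) = (23578/48913)   [reduce mod 48913]
23578 = 2^1·11789; (2/48913) = +1 since 48913 mod 8 = 1, so (23578/48913) = (+1)^1·(11789/48913); sign now -1
reciprocity: (11789/48913) = +1·(48913/11789) since 11789 mod 4 = 1, 48913 mod 4 = 1; sign now -1
(48913/11789) = (1757/11789)   [reduce mod 11789]
reciprocity: (1757/11789) = +1·(11789/1757) since 1757 mod 4 = 1, 11789 mod 4 = 1; sign now -1
(11789/1757) = (1247/1757)   [reduce mod 1757]
reciprocity: (1247/1757) = +1·(1757/1247) since 1247 mod 4 = 3, 1757 mod 4 = 1; sign now -1
(1757/1247) = (510/1247)   [reduce mod 1247]
510 = 2^1·255; (2/1247) = +1 since 1247 mod 8 = 7, so (510/1247) = (+1)^1·(255/1247); sign now -1
reciprocity: (255/1247) = -1·(1247/255) since 255 mod 4 = 3, 1247 mod 4 = 3; sign now +1
(1247/255) = (227/255)   [reduce mod 255]
reciprocity: (227/255) = -1·(255/227) since 227 mod 4 = 3, 255 mod 4 = 3; sign now -1
(255/227) = (28/227)   [reduce mod 227]
28 = 2^2·7; (2/227) = -1 since 227 mod 8 = 3, so (28/227) = (-1)^2·(7/227); sign now -1
reciprocity: (7/227) = -1·(227/7) since 7 mod 4 = 3, 227 mod 4 = 3; sign now +1
(227/7) = (3/7)   [reduce mod 7]
reciprocity: (3/7) = -1·(7/3) since 3 mod 4 = 3, 7 mod 4 = 3; sign now -1
(7/3) = (1/3)   [reduce mod 3]
(1/3) = 1; final value = sign = -1

-1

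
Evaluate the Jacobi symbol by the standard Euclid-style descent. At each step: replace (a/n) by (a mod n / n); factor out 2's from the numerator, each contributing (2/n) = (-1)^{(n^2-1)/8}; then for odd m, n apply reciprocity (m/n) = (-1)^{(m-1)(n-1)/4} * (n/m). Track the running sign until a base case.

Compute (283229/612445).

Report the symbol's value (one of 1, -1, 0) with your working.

reciprocity: (283229/612445) = +1·(612445/283229) since 283229 mod 4 = 1, 612445 mod 4 = 1; sign now +1
(612445/283229) = (45987/283229)   [reduce mod 283229]
reciprocity: (45987/283229) = +1·(283229/45987) since 45987 mod 4 = 3, 283229 mod 4 = 1; sign now +1
(283229/45987) = (7307/45987)   [reduce mod 45987]
reciprocity: (7307/45987) = -1·(45987/7307) since 7307 mod 4 = 3, 45987 mod 4 = 3; sign now -1
(45987/7307) = (2145/7307)   [reduce mod 7307]
reciprocity: (2145/7307) = +1·(7307/2145) since 2145 mod 4 = 1, 7307 mod 4 = 3; sign now -1
(7307/2145) = (872/2145)   [reduce mod 2145]
872 = 2^3·109; (2/2145) = +1 since 2145 mod 8 = 1, so (872/2145) = (+1)^3·(109/2145); sign now -1
reciprocity: (109/2145) = +1·(2145/109) since 109 mod 4 = 1, 2145 mod 4 = 1; sign now -1
(2145/109) = (74/109)   [reduce mod 109]
74 = 2^1·37; (2/109) = -1 since 109 mod 8 = 5, so (74/109) = (-1)^1·(37/109); sign now +1
reciprocity: (37/109) = +1·(109/37) since 37 mod 4 = 1, 109 mod 4 = 1; sign now +1
(109/37) = (35/37)   [reduce mod 37]
reciprocity: (35/37) = +1·(37/35) since 35 mod 4 = 3, 37 mod 4 = 1; sign now +1
(37/35) = (2/35)   [reduce mod 35]
2 = 2^1·1; (2/35) = -1 since 35 mod 8 = 3, so (2/35) = (-1)^1·(1/35); sign now -1
(1/35) = 1; final value = sign = -1

-1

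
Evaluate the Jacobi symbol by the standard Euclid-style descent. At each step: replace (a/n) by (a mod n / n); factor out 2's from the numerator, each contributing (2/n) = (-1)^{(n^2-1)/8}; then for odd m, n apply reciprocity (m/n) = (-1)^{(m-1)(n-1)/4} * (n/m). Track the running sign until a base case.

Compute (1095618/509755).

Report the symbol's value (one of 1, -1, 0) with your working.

1

(1095618/509755): 1095618 mod 509755 = 76108, so (1095618/509755) = (76108/509755)
factor out 2^2: 76108 = 2^2·19027; with 509755 mod 8 = 3, (2/509755) = -1; sign now +1; continue with (19027/509755)
flip (19027/509755) -> (509755/19027): both odd, 19027 mod 4 = 3, 509755 mod 4 = 3, so the flip contributes -1; sign now -1
(509755/19027): 509755 mod 19027 = 15053, so (509755/19027) = (15053/19027)
flip (15053/19027) -> (19027/15053): both odd, 15053 mod 4 = 1, 19027 mod 4 = 3, so the flip contributes +1; sign now -1
(19027/15053): 19027 mod 15053 = 3974, so (19027/15053) = (3974/15053)
factor out 2^1: 3974 = 2^1·1987; with 15053 mod 8 = 5, (2/15053) = -1; sign now +1; continue with (1987/15053)
flip (1987/15053) -> (15053/1987): both odd, 1987 mod 4 = 3, 15053 mod 4 = 1, so the flip contributes +1; sign now +1
(15053/1987): 15053 mod 1987 = 1144, so (15053/1987) = (1144/1987)
factor out 2^3: 1144 = 2^3·143; with 1987 mod 8 = 3, (2/1987) = -1; sign now -1; continue with (143/1987)
flip (143/1987) -> (1987/143): both odd, 143 mod 4 = 3, 1987 mod 4 = 3, so the flip contributes -1; sign now +1
(1987/143): 1987 mod 143 = 128, so (1987/143) = (128/143)
factor out 2^7: 128 = 2^7·1; with 143 mod 8 = 7, (2/143) = +1; sign now +1; continue with (1/143)
reached (1/143) = 1, so the symbol is +1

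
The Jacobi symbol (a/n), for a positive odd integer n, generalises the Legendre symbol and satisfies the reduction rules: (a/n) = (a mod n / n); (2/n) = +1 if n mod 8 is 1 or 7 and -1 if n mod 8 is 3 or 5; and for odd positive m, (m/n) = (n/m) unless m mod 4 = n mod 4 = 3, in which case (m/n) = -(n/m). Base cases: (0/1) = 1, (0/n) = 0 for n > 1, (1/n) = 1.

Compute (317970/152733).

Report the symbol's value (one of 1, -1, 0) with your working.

0

(317970/152733) = (12504/152733)   [reduce mod 152733]
12504 = 2^3·1563; (2/152733) = -1 since 152733 mod 8 = 5, so (12504/152733) = (-1)^3·(1563/152733); sign now -1
reciprocity: (1563/152733) = +1·(152733/1563) since 1563 mod 4 = 3, 152733 mod 4 = 1; sign now -1
(152733/1563) = (1122/1563)   [reduce mod 1563]
1122 = 2^1·561; (2/1563) = -1 since 1563 mod 8 = 3, so (1122/1563) = (-1)^1·(561/1563); sign now +1
reciprocity: (561/1563) = +1·(1563/561) since 561 mod 4 = 1, 1563 mod 4 = 3; sign now +1
(1563/561) = (441/561)   [reduce mod 561]
reciprocity: (441/561) = +1·(561/441) since 441 mod 4 = 1, 561 mod 4 = 1; sign now +1
(561/441) = (120/441)   [reduce mod 441]
120 = 2^3·15; (2/441) = +1 since 441 mod 8 = 1, so (120/441) = (+1)^3·(15/441); sign now +1
reciprocity: (15/441) = +1·(441/15) since 15 mod 4 = 3, 441 mod 4 = 1; sign now +1
(441/15) = (6/15)   [reduce mod 15]
6 = 2^1·3; (2/15) = +1 since 15 mod 8 = 7, so (6/15) = (+1)^1·(3/15); sign now +1
reciprocity: (3/15) = -1·(15/3) since 3 mod 4 = 3, 15 mod 4 = 3; sign now -1
(15/3) = (0/3)   [reduce mod 3]
(0/3) = 0   [gcd(a, n) > 1]; final value = 0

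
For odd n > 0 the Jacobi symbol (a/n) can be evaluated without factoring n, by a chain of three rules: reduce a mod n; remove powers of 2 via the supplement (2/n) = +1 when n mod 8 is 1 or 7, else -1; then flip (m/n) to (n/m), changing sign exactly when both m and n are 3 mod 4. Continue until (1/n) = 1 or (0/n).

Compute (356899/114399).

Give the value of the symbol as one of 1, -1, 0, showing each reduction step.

1

(356899/114399): 356899 mod 114399 = 13702, so (356899/114399) = (13702/114399)
factor out 2^1: 13702 = 2^1·6851; with 114399 mod 8 = 7, (2/114399) = +1; sign now +1; continue with (6851/114399)
flip (6851/114399) -> (114399/6851): both odd, 6851 mod 4 = 3, 114399 mod 4 = 3, so the flip contributes -1; sign now -1
(114399/6851): 114399 mod 6851 = 4783, so (114399/6851) = (4783/6851)
flip (4783/6851) -> (6851/4783): both odd, 4783 mod 4 = 3, 6851 mod 4 = 3, so the flip contributes -1; sign now +1
(6851/4783): 6851 mod 4783 = 2068, so (6851/4783) = (2068/4783)
factor out 2^2: 2068 = 2^2·517; with 4783 mod 8 = 7, (2/4783) = +1; sign now +1; continue with (517/4783)
flip (517/4783) -> (4783/517): both odd, 517 mod 4 = 1, 4783 mod 4 = 3, so the flip contributes +1; sign now +1
(4783/517): 4783 mod 517 = 130, so (4783/517) = (130/517)
factor out 2^1: 130 = 2^1·65; with 517 mod 8 = 5, (2/517) = -1; sign now -1; continue with (65/517)
flip (65/517) -> (517/65): both odd, 65 mod 4 = 1, 517 mod 4 = 1, so the flip contributes +1; sign now -1
(517/65): 517 mod 65 = 62, so (517/65) = (62/65)
factor out 2^1: 62 = 2^1·31; with 65 mod 8 = 1, (2/65) = +1; sign now -1; continue with (31/65)
flip (31/65) -> (65/31): both odd, 31 mod 4 = 3, 65 mod 4 = 1, so the flip contributes +1; sign now -1
(65/31): 65 mod 31 = 3, so (65/31) = (3/31)
flip (3/31) -> (31/3): both odd, 3 mod 4 = 3, 31 mod 4 = 3, so the flip contributes -1; sign now +1
(31/3): 31 mod 3 = 1, so (31/3) = (1/3)
reached (1/3) = 1, so the symbol is +1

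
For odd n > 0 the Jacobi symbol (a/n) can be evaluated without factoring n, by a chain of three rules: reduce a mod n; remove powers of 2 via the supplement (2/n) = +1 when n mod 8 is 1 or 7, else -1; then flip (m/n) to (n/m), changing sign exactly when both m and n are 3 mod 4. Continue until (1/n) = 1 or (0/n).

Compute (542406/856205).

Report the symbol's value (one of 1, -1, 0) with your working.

-1

542406 = 2^1·271203; (2/856205) = -1 since 856205 mod 8 = 5, so (542406/856205) = (-1)^1·(271203/856205); sign now -1
reciprocity: (271203/856205) = +1·(856205/271203) since 271203 mod 4 = 3, 856205 mod 4 = 1; sign now -1
(856205/271203) = (42596/271203)   [reduce mod 271203]
42596 = 2^2·10649; (2/271203) = -1 since 271203 mod 8 = 3, so (42596/271203) = (-1)^2·(10649/271203); sign now -1
reciprocity: (10649/271203) = +1·(271203/10649) since 10649 mod 4 = 1, 271203 mod 4 = 3; sign now -1
(271203/10649) = (4978/10649)   [reduce mod 10649]
4978 = 2^1·2489; (2/10649) = +1 since 10649 mod 8 = 1, so (4978/10649) = (+1)^1·(2489/10649); sign now -1
reciprocity: (2489/10649) = +1·(10649/2489) since 2489 mod 4 = 1, 10649 mod 4 = 1; sign now -1
(10649/2489) = (693/2489)   [reduce mod 2489]
reciprocity: (693/2489) = +1·(2489/693) since 693 mod 4 = 1, 2489 mod 4 = 1; sign now -1
(2489/693) = (410/693)   [reduce mod 693]
410 = 2^1·205; (2/693) = -1 since 693 mod 8 = 5, so (410/693) = (-1)^1·(205/693); sign now +1
reciprocity: (205/693) = +1·(693/205) since 205 mod 4 = 1, 693 mod 4 = 1; sign now +1
(693/205) = (78/205)   [reduce mod 205]
78 = 2^1·39; (2/205) = -1 since 205 mod 8 = 5, so (78/205) = (-1)^1·(39/205); sign now -1
reciprocity: (39/205) = +1·(205/39) since 39 mod 4 = 3, 205 mod 4 = 1; sign now -1
(205/39) = (10/39)   [reduce mod 39]
10 = 2^1·5; (2/39) = +1 since 39 mod 8 = 7, so (10/39) = (+1)^1·(5/39); sign now -1
reciprocity: (5/39) = +1·(39/5) since 5 mod 4 = 1, 39 mod 4 = 3; sign now -1
(39/5) = (4/5)   [reduce mod 5]
4 = 2^2·1; (2/5) = -1 since 5 mod 8 = 5, so (4/5) = (-1)^2·(1/5); sign now -1
(1/5) = 1; final value = sign = -1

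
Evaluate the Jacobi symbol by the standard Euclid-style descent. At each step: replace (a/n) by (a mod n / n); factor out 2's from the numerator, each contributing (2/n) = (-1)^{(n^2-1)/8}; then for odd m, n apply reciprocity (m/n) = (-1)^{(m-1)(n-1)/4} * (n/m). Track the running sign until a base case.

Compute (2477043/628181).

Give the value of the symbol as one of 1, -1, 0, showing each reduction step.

-1

(2477043/628181) = (592500/628181)   [reduce mod 628181]
592500 = 2^2·148125; (2/628181) = -1 since 628181 mod 8 = 5, so (592500/628181) = (-1)^2·(148125/628181); sign now +1
reciprocity: (148125/628181) = +1·(628181/148125) since 148125 mod 4 = 1, 628181 mod 4 = 1; sign now +1
(628181/148125) = (35681/148125)   [reduce mod 148125]
reciprocity: (35681/148125) = +1·(148125/35681) since 35681 mod 4 = 1, 148125 mod 4 = 1; sign now +1
(148125/35681) = (5401/35681)   [reduce mod 35681]
reciprocity: (5401/35681) = +1·(35681/5401) since 5401 mod 4 = 1, 35681 mod 4 = 1; sign now +1
(35681/5401) = (3275/5401)   [reduce mod 5401]
reciprocity: (3275/5401) = +1·(5401/3275) since 3275 mod 4 = 3, 5401 mod 4 = 1; sign now +1
(5401/3275) = (2126/3275)   [reduce mod 3275]
2126 = 2^1·1063; (2/3275) = -1 since 3275 mod 8 = 3, so (2126/3275) = (-1)^1·(1063/3275); sign now -1
reciprocity: (1063/3275) = -1·(3275/1063) since 1063 mod 4 = 3, 3275 mod 4 = 3; sign now +1
(3275/1063) = (86/1063)   [reduce mod 1063]
86 = 2^1·43; (2/1063) = +1 since 1063 mod 8 = 7, so (86/1063) = (+1)^1·(43/1063); sign now +1
reciprocity: (43/1063) = -1·(1063/43) since 43 mod 4 = 3, 1063 mod 4 = 3; sign now -1
(1063/43) = (31/43)   [reduce mod 43]
reciprocity: (31/43) = -1·(43/31) since 31 mod 4 = 3, 43 mod 4 = 3; sign now +1
(43/31) = (12/31)   [reduce mod 31]
12 = 2^2·3; (2/31) = +1 since 31 mod 8 = 7, so (12/31) = (+1)^2·(3/31); sign now +1
reciprocity: (3/31) = -1·(31/3) since 3 mod 4 = 3, 31 mod 4 = 3; sign now -1
(31/3) = (1/3)   [reduce mod 3]
(1/3) = 1; final value = sign = -1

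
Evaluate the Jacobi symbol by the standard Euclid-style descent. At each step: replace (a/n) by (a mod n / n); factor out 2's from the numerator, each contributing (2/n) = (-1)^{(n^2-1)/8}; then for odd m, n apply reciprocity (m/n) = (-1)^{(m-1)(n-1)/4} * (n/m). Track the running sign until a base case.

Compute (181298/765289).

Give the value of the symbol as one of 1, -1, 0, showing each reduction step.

factor out 2^1: 181298 = 2^1·90649; with 765289 mod 8 = 1, (2/765289) = +1; sign now +1; continue with (90649/765289)
flip (90649/765289) -> (765289/90649): both odd, 90649 mod 4 = 1, 765289 mod 4 = 1, so the flip contributes +1; sign now +1
(765289/90649): 765289 mod 90649 = 40097, so (765289/90649) = (40097/90649)
flip (40097/90649) -> (90649/40097): both odd, 40097 mod 4 = 1, 90649 mod 4 = 1, so the flip contributes +1; sign now +1
(90649/40097): 90649 mod 40097 = 10455, so (90649/40097) = (10455/40097)
flip (10455/40097) -> (40097/10455): both odd, 10455 mod 4 = 3, 40097 mod 4 = 1, so the flip contributes +1; sign now +1
(40097/10455): 40097 mod 10455 = 8732, so (40097/10455) = (8732/10455)
factor out 2^2: 8732 = 2^2·2183; with 10455 mod 8 = 7, (2/10455) = +1; sign now +1; continue with (2183/10455)
flip (2183/10455) -> (10455/2183): both odd, 2183 mod 4 = 3, 10455 mod 4 = 3, so the flip contributes -1; sign now -1
(10455/2183): 10455 mod 2183 = 1723, so (10455/2183) = (1723/2183)
flip (1723/2183) -> (2183/1723): both odd, 1723 mod 4 = 3, 2183 mod 4 = 3, so the flip contributes -1; sign now +1
(2183/1723): 2183 mod 1723 = 460, so (2183/1723) = (460/1723)
factor out 2^2: 460 = 2^2·115; with 1723 mod 8 = 3, (2/1723) = -1; sign now +1; continue with (115/1723)
flip (115/1723) -> (1723/115): both odd, 115 mod 4 = 3, 1723 mod 4 = 3, so the flip contributes -1; sign now -1
(1723/115): 1723 mod 115 = 113, so (1723/115) = (113/115)
flip (113/115) -> (115/113): both odd, 113 mod 4 = 1, 115 mod 4 = 3, so the flip contributes +1; sign now -1
(115/113): 115 mod 113 = 2, so (115/113) = (2/113)
factor out 2^1: 2 = 2^1·1; with 113 mod 8 = 1, (2/113) = +1; sign now -1; continue with (1/113)
reached (1/113) = 1, so the symbol is -1

-1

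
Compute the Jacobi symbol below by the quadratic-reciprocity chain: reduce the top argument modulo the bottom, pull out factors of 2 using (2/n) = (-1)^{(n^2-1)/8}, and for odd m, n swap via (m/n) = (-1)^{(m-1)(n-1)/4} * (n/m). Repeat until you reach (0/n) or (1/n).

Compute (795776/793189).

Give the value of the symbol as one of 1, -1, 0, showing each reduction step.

(795776/793189): 795776 mod 793189 = 2587, so (795776/793189) = (2587/793189)
flip (2587/793189) -> (793189/2587): both odd, 2587 mod 4 = 3, 793189 mod 4 = 1, so the flip contributes +1; sign now +1
(793189/2587): 793189 mod 2587 = 1567, so (793189/2587) = (1567/2587)
flip (1567/2587) -> (2587/1567): both odd, 1567 mod 4 = 3, 2587 mod 4 = 3, so the flip contributes -1; sign now -1
(2587/1567): 2587 mod 1567 = 1020, so (2587/1567) = (1020/1567)
factor out 2^2: 1020 = 2^2·255; with 1567 mod 8 = 7, (2/1567) = +1; sign now -1; continue with (255/1567)
flip (255/1567) -> (1567/255): both odd, 255 mod 4 = 3, 1567 mod 4 = 3, so the flip contributes -1; sign now +1
(1567/255): 1567 mod 255 = 37, so (1567/255) = (37/255)
flip (37/255) -> (255/37): both odd, 37 mod 4 = 1, 255 mod 4 = 3, so the flip contributes +1; sign now +1
(255/37): 255 mod 37 = 33, so (255/37) = (33/37)
flip (33/37) -> (37/33): both odd, 33 mod 4 = 1, 37 mod 4 = 1, so the flip contributes +1; sign now +1
(37/33): 37 mod 33 = 4, so (37/33) = (4/33)
factor out 2^2: 4 = 2^2·1; with 33 mod 8 = 1, (2/33) = +1; sign now +1; continue with (1/33)
reached (1/33) = 1, so the symbol is +1

1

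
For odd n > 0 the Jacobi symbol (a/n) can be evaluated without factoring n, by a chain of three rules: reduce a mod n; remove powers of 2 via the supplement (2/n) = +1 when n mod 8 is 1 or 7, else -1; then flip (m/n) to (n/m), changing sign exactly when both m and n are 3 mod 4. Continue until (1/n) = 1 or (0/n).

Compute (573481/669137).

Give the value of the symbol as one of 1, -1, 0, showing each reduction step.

flip (573481/669137) -> (669137/573481): both odd, 573481 mod 4 = 1, 669137 mod 4 = 1, so the flip contributes +1; sign now +1
(669137/573481): 669137 mod 573481 = 95656, so (669137/573481) = (95656/573481)
factor out 2^3: 95656 = 2^3·11957; with 573481 mod 8 = 1, (2/573481) = +1; sign now +1; continue with (11957/573481)
flip (11957/573481) -> (573481/11957): both odd, 11957 mod 4 = 1, 573481 mod 4 = 1, so the flip contributes +1; sign now +1
(573481/11957): 573481 mod 11957 = 11502, so (573481/11957) = (11502/11957)
factor out 2^1: 11502 = 2^1·5751; with 11957 mod 8 = 5, (2/11957) = -1; sign now -1; continue with (5751/11957)
flip (5751/11957) -> (11957/5751): both odd, 5751 mod 4 = 3, 11957 mod 4 = 1, so the flip contributes +1; sign now -1
(11957/5751): 11957 mod 5751 = 455, so (11957/5751) = (455/5751)
flip (455/5751) -> (5751/455): both odd, 455 mod 4 = 3, 5751 mod 4 = 3, so the flip contributes -1; sign now +1
(5751/455): 5751 mod 455 = 291, so (5751/455) = (291/455)
flip (291/455) -> (455/291): both odd, 291 mod 4 = 3, 455 mod 4 = 3, so the flip contributes -1; sign now -1
(455/291): 455 mod 291 = 164, so (455/291) = (164/291)
factor out 2^2: 164 = 2^2·41; with 291 mod 8 = 3, (2/291) = -1; sign now -1; continue with (41/291)
flip (41/291) -> (291/41): both odd, 41 mod 4 = 1, 291 mod 4 = 3, so the flip contributes +1; sign now -1
(291/41): 291 mod 41 = 4, so (291/41) = (4/41)
factor out 2^2: 4 = 2^2·1; with 41 mod 8 = 1, (2/41) = +1; sign now -1; continue with (1/41)
reached (1/41) = 1, so the symbol is -1

-1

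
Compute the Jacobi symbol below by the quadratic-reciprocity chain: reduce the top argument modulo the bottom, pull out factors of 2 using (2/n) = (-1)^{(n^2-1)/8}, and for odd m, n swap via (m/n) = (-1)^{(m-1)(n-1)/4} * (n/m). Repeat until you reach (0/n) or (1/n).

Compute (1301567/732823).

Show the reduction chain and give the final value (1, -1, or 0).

(1301567/732823): 1301567 mod 732823 = 568744, so (1301567/732823) = (568744/732823)
factor out 2^3: 568744 = 2^3·71093; with 732823 mod 8 = 7, (2/732823) = +1; sign now +1; continue with (71093/732823)
flip (71093/732823) -> (732823/71093): both odd, 71093 mod 4 = 1, 732823 mod 4 = 3, so the flip contributes +1; sign now +1
(732823/71093): 732823 mod 71093 = 21893, so (732823/71093) = (21893/71093)
flip (21893/71093) -> (71093/21893): both odd, 21893 mod 4 = 1, 71093 mod 4 = 1, so the flip contributes +1; sign now +1
(71093/21893): 71093 mod 21893 = 5414, so (71093/21893) = (5414/21893)
factor out 2^1: 5414 = 2^1·2707; with 21893 mod 8 = 5, (2/21893) = -1; sign now -1; continue with (2707/21893)
flip (2707/21893) -> (21893/2707): both odd, 2707 mod 4 = 3, 21893 mod 4 = 1, so the flip contributes +1; sign now -1
(21893/2707): 21893 mod 2707 = 237, so (21893/2707) = (237/2707)
flip (237/2707) -> (2707/237): both odd, 237 mod 4 = 1, 2707 mod 4 = 3, so the flip contributes +1; sign now -1
(2707/237): 2707 mod 237 = 100, so (2707/237) = (100/237)
factor out 2^2: 100 = 2^2·25; with 237 mod 8 = 5, (2/237) = -1; sign now -1; continue with (25/237)
flip (25/237) -> (237/25): both odd, 25 mod 4 = 1, 237 mod 4 = 1, so the flip contributes +1; sign now -1
(237/25): 237 mod 25 = 12, so (237/25) = (12/25)
factor out 2^2: 12 = 2^2·3; with 25 mod 8 = 1, (2/25) = +1; sign now -1; continue with (3/25)
flip (3/25) -> (25/3): both odd, 3 mod 4 = 3, 25 mod 4 = 1, so the flip contributes +1; sign now -1
(25/3): 25 mod 3 = 1, so (25/3) = (1/3)
reached (1/3) = 1, so the symbol is -1

-1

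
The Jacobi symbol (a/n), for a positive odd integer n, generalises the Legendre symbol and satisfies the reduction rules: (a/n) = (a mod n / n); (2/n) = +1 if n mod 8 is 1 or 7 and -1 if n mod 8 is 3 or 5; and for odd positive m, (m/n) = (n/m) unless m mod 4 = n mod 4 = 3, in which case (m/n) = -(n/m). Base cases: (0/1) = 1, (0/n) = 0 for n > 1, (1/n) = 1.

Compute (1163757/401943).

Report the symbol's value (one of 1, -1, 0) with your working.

(1163757/401943): 1163757 mod 401943 = 359871, so (1163757/401943) = (359871/401943)
flip (359871/401943) -> (401943/359871): both odd, 359871 mod 4 = 3, 401943 mod 4 = 3, so the flip contributes -1; sign now -1
(401943/359871): 401943 mod 359871 = 42072, so (401943/359871) = (42072/359871)
factor out 2^3: 42072 = 2^3·5259; with 359871 mod 8 = 7, (2/359871) = +1; sign now -1; continue with (5259/359871)
flip (5259/359871) -> (359871/5259): both odd, 5259 mod 4 = 3, 359871 mod 4 = 3, so the flip contributes -1; sign now +1
(359871/5259): 359871 mod 5259 = 2259, so (359871/5259) = (2259/5259)
flip (2259/5259) -> (5259/2259): both odd, 2259 mod 4 = 3, 5259 mod 4 = 3, so the flip contributes -1; sign now -1
(5259/2259): 5259 mod 2259 = 741, so (5259/2259) = (741/2259)
flip (741/2259) -> (2259/741): both odd, 741 mod 4 = 1, 2259 mod 4 = 3, so the flip contributes +1; sign now -1
(2259/741): 2259 mod 741 = 36, so (2259/741) = (36/741)
factor out 2^2: 36 = 2^2·9; with 741 mod 8 = 5, (2/741) = -1; sign now -1; continue with (9/741)
flip (9/741) -> (741/9): both odd, 9 mod 4 = 1, 741 mod 4 = 1, so the flip contributes +1; sign now -1
(741/9): 741 mod 9 = 3, so (741/9) = (3/9)
flip (3/9) -> (9/3): both odd, 3 mod 4 = 3, 9 mod 4 = 1, so the flip contributes +1; sign now -1
(9/3): 9 mod 3 = 0, so (9/3) = (0/3)
reached (0/3); gcd(a, n) > 1, so (0/3) = 0 and the symbol is 0

0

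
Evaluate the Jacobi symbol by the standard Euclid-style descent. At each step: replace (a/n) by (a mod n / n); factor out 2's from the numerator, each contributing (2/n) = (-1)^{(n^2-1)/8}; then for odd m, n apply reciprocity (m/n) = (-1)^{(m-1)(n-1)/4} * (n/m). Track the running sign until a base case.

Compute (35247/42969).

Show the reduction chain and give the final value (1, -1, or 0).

flip (35247/42969) -> (42969/35247): both odd, 35247 mod 4 = 3, 42969 mod 4 = 1, so the flip contributes +1; sign now +1
(42969/35247): 42969 mod 35247 = 7722, so (42969/35247) = (7722/35247)
factor out 2^1: 7722 = 2^1·3861; with 35247 mod 8 = 7, (2/35247) = +1; sign now +1; continue with (3861/35247)
flip (3861/35247) -> (35247/3861): both odd, 3861 mod 4 = 1, 35247 mod 4 = 3, so the flip contributes +1; sign now +1
(35247/3861): 35247 mod 3861 = 498, so (35247/3861) = (498/3861)
factor out 2^1: 498 = 2^1·249; with 3861 mod 8 = 5, (2/3861) = -1; sign now -1; continue with (249/3861)
flip (249/3861) -> (3861/249): both odd, 249 mod 4 = 1, 3861 mod 4 = 1, so the flip contributes +1; sign now -1
(3861/249): 3861 mod 249 = 126, so (3861/249) = (126/249)
factor out 2^1: 126 = 2^1·63; with 249 mod 8 = 1, (2/249) = +1; sign now -1; continue with (63/249)
flip (63/249) -> (249/63): both odd, 63 mod 4 = 3, 249 mod 4 = 1, so the flip contributes +1; sign now -1
(249/63): 249 mod 63 = 60, so (249/63) = (60/63)
factor out 2^2: 60 = 2^2·15; with 63 mod 8 = 7, (2/63) = +1; sign now -1; continue with (15/63)
flip (15/63) -> (63/15): both odd, 15 mod 4 = 3, 63 mod 4 = 3, so the flip contributes -1; sign now +1
(63/15): 63 mod 15 = 3, so (63/15) = (3/15)
flip (3/15) -> (15/3): both odd, 3 mod 4 = 3, 15 mod 4 = 3, so the flip contributes -1; sign now -1
(15/3): 15 mod 3 = 0, so (15/3) = (0/3)
reached (0/3); gcd(a, n) > 1, so (0/3) = 0 and the symbol is 0

0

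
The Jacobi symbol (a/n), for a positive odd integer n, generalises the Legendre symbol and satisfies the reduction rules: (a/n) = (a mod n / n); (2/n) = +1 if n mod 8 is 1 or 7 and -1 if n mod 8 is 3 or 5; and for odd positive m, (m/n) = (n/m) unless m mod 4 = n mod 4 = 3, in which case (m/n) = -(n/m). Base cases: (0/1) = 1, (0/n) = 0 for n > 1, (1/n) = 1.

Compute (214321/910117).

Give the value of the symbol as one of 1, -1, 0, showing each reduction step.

flip (214321/910117) -> (910117/214321): both odd, 214321 mod 4 = 1, 910117 mod 4 = 1, so the flip contributes +1; sign now +1
(910117/214321): 910117 mod 214321 = 52833, so (910117/214321) = (52833/214321)
flip (52833/214321) -> (214321/52833): both odd, 52833 mod 4 = 1, 214321 mod 4 = 1, so the flip contributes +1; sign now +1
(214321/52833): 214321 mod 52833 = 2989, so (214321/52833) = (2989/52833)
flip (2989/52833) -> (52833/2989): both odd, 2989 mod 4 = 1, 52833 mod 4 = 1, so the flip contributes +1; sign now +1
(52833/2989): 52833 mod 2989 = 2020, so (52833/2989) = (2020/2989)
factor out 2^2: 2020 = 2^2·505; with 2989 mod 8 = 5, (2/2989) = -1; sign now +1; continue with (505/2989)
flip (505/2989) -> (2989/505): both odd, 505 mod 4 = 1, 2989 mod 4 = 1, so the flip contributes +1; sign now +1
(2989/505): 2989 mod 505 = 464, so (2989/505) = (464/505)
factor out 2^4: 464 = 2^4·29; with 505 mod 8 = 1, (2/505) = +1; sign now +1; continue with (29/505)
flip (29/505) -> (505/29): both odd, 29 mod 4 = 1, 505 mod 4 = 1, so the flip contributes +1; sign now +1
(505/29): 505 mod 29 = 12, so (505/29) = (12/29)
factor out 2^2: 12 = 2^2·3; with 29 mod 8 = 5, (2/29) = -1; sign now +1; continue with (3/29)
flip (3/29) -> (29/3): both odd, 3 mod 4 = 3, 29 mod 4 = 1, so the flip contributes +1; sign now +1
(29/3): 29 mod 3 = 2, so (29/3) = (2/3)
factor out 2^1: 2 = 2^1·1; with 3 mod 8 = 3, (2/3) = -1; sign now -1; continue with (1/3)
reached (1/3) = 1, so the symbol is -1

-1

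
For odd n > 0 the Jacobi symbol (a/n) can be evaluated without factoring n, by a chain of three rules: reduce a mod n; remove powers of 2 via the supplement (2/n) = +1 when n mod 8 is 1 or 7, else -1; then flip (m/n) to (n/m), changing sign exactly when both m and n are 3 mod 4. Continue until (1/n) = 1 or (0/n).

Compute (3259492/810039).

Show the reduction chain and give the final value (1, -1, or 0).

(3259492/810039) = (19336/810039)   [reduce mod 810039]
19336 = 2^3·2417; (2/810039) = +1 since 810039 mod 8 = 7, so (19336/810039) = (+1)^3·(2417/810039); sign now +1
reciprocity: (2417/810039) = +1·(810039/2417) since 2417 mod 4 = 1, 810039 mod 4 = 3; sign now +1
(810039/2417) = (344/2417)   [reduce mod 2417]
344 = 2^3·43; (2/2417) = +1 since 2417 mod 8 = 1, so (344/2417) = (+1)^3·(43/2417); sign now +1
reciprocity: (43/2417) = +1·(2417/43) since 43 mod 4 = 3, 2417 mod 4 = 1; sign now +1
(2417/43) = (9/43)   [reduce mod 43]
reciprocity: (9/43) = +1·(43/9) since 9 mod 4 = 1, 43 mod 4 = 3; sign now +1
(43/9) = (7/9)   [reduce mod 9]
reciprocity: (7/9) = +1·(9/7) since 7 mod 4 = 3, 9 mod 4 = 1; sign now +1
(9/7) = (2/7)   [reduce mod 7]
2 = 2^1·1; (2/7) = +1 since 7 mod 8 = 7, so (2/7) = (+1)^1·(1/7); sign now +1
(1/7) = 1; final value = sign = +1

1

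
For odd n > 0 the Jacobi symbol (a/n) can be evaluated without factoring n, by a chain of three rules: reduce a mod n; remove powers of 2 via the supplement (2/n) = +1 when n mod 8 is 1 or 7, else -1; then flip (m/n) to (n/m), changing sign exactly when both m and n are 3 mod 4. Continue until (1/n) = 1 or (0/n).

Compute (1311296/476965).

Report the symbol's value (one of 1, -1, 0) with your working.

(1311296/476965) = (357366/476965)   [reduce mod 476965]
357366 = 2^1·178683; (2/476965) = -1 since 476965 mod 8 = 5, so (357366/476965) = (-1)^1·(178683/476965); sign now -1
reciprocity: (178683/476965) = +1·(476965/178683) since 178683 mod 4 = 3, 476965 mod 4 = 1; sign now -1
(476965/178683) = (119599/178683)   [reduce mod 178683]
reciprocity: (119599/178683) = -1·(178683/119599) since 119599 mod 4 = 3, 178683 mod 4 = 3; sign now +1
(178683/119599) = (59084/119599)   [reduce mod 119599]
59084 = 2^2·14771; (2/119599) = +1 since 119599 mod 8 = 7, so (59084/119599) = (+1)^2·(14771/119599); sign now +1
reciprocity: (14771/119599) = -1·(119599/14771) since 14771 mod 4 = 3, 119599 mod 4 = 3; sign now -1
(119599/14771) = (1431/14771)   [reduce mod 14771]
reciprocity: (1431/14771) = -1·(14771/1431) since 1431 mod 4 = 3, 14771 mod 4 = 3; sign now +1
(14771/1431) = (461/1431)   [reduce mod 1431]
reciprocity: (461/1431) = +1·(1431/461) since 461 mod 4 = 1, 1431 mod 4 = 3; sign now +1
(1431/461) = (48/461)   [reduce mod 461]
48 = 2^4·3; (2/461) = -1 since 461 mod 8 = 5, so (48/461) = (-1)^4·(3/461); sign now +1
reciprocity: (3/461) = +1·(461/3) since 3 mod 4 = 3, 461 mod 4 = 1; sign now +1
(461/3) = (2/3)   [reduce mod 3]
2 = 2^1·1; (2/3) = -1 since 3 mod 8 = 3, so (2/3) = (-1)^1·(1/3); sign now -1
(1/3) = 1; final value = sign = -1

-1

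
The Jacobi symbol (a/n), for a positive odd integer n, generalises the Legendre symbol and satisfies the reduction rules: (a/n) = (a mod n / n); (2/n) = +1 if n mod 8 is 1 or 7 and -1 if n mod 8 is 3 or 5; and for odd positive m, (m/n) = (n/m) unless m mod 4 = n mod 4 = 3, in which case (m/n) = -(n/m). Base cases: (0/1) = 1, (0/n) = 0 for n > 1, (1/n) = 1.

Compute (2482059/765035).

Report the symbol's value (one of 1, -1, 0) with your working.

-1

(2482059/765035) = (186954/765035)   [reduce mod 765035]
186954 = 2^1·93477; (2/765035) = -1 since 765035 mod 8 = 3, so (186954/765035) = (-1)^1·(93477/765035); sign now -1
reciprocity: (93477/765035) = +1·(765035/93477) since 93477 mod 4 = 1, 765035 mod 4 = 3; sign now -1
(765035/93477) = (17219/93477)   [reduce mod 93477]
reciprocity: (17219/93477) = +1·(93477/17219) since 17219 mod 4 = 3, 93477 mod 4 = 1; sign now -1
(93477/17219) = (7382/17219)   [reduce mod 17219]
7382 = 2^1·3691; (2/17219) = -1 since 17219 mod 8 = 3, so (7382/17219) = (-1)^1·(3691/17219); sign now +1
reciprocity: (3691/17219) = -1·(17219/3691) since 3691 mod 4 = 3, 17219 mod 4 = 3; sign now -1
(17219/3691) = (2455/3691)   [reduce mod 3691]
reciprocity: (2455/3691) = -1·(3691/2455) since 2455 mod 4 = 3, 3691 mod 4 = 3; sign now +1
(3691/2455) = (1236/2455)   [reduce mod 2455]
1236 = 2^2·309; (2/2455) = +1 since 2455 mod 8 = 7, so (1236/2455) = (+1)^2·(309/2455); sign now +1
reciprocity: (309/2455) = +1·(2455/309) since 309 mod 4 = 1, 2455 mod 4 = 3; sign now +1
(2455/309) = (292/309)   [reduce mod 309]
292 = 2^2·73; (2/309) = -1 since 309 mod 8 = 5, so (292/309) = (-1)^2·(73/309); sign now +1
reciprocity: (73/309) = +1·(309/73) since 73 mod 4 = 1, 309 mod 4 = 1; sign now +1
(309/73) = (17/73)   [reduce mod 73]
reciprocity: (17/73) = +1·(73/17) since 17 mod 4 = 1, 73 mod 4 = 1; sign now +1
(73/17) = (5/17)   [reduce mod 17]
reciprocity: (5/17) = +1·(17/5) since 5 mod 4 = 1, 17 mod 4 = 1; sign now +1
(17/5) = (2/5)   [reduce mod 5]
2 = 2^1·1; (2/5) = -1 since 5 mod 8 = 5, so (2/5) = (-1)^1·(1/5); sign now -1
(1/5) = 1; final value = sign = -1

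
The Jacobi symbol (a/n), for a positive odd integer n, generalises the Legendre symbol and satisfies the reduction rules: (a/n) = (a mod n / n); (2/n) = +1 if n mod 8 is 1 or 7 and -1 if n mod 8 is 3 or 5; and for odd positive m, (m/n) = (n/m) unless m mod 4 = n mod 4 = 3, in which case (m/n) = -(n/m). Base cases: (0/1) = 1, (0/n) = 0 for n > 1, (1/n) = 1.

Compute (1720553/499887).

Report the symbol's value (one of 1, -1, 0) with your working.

1

(1720553/499887) = (220892/499887)   [reduce mod 499887]
220892 = 2^2·55223; (2/499887) = +1 since 499887 mod 8 = 7, so (220892/499887) = (+1)^2·(55223/499887); sign now +1
reciprocity: (55223/499887) = -1·(499887/55223) since 55223 mod 4 = 3, 499887 mod 4 = 3; sign now -1
(499887/55223) = (2880/55223)   [reduce mod 55223]
2880 = 2^6·45; (2/55223) = +1 since 55223 mod 8 = 7, so (2880/55223) = (+1)^6·(45/55223); sign now -1
reciprocity: (45/55223) = +1·(55223/45) since 45 mod 4 = 1, 55223 mod 4 = 3; sign now -1
(55223/45) = (8/45)   [reduce mod 45]
8 = 2^3·1; (2/45) = -1 since 45 mod 8 = 5, so (8/45) = (-1)^3·(1/45); sign now +1
(1/45) = 1; final value = sign = +1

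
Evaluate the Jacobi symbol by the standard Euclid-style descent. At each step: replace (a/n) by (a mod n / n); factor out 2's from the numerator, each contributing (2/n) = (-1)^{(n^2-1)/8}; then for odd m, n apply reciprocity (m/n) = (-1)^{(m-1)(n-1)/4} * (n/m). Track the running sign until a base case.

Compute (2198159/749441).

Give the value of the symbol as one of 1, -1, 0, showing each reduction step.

(2198159/749441) = (699277/749441)   [reduce mod 749441]
reciprocity: (699277/749441) = +1·(749441/699277) since 699277 mod 4 = 1, 749441 mod 4 = 1; sign now +1
(749441/699277) = (50164/699277)   [reduce mod 699277]
50164 = 2^2·12541; (2/699277) = -1 since 699277 mod 8 = 5, so (50164/699277) = (-1)^2·(12541/699277); sign now +1
reciprocity: (12541/699277) = +1·(699277/12541) since 12541 mod 4 = 1, 699277 mod 4 = 1; sign now +1
(699277/12541) = (9522/12541)   [reduce mod 12541]
9522 = 2^1·4761; (2/12541) = -1 since 12541 mod 8 = 5, so (9522/12541) = (-1)^1·(4761/12541); sign now -1
reciprocity: (4761/12541) = +1·(12541/4761) since 4761 mod 4 = 1, 12541 mod 4 = 1; sign now -1
(12541/4761) = (3019/4761)   [reduce mod 4761]
reciprocity: (3019/4761) = +1·(4761/3019) since 3019 mod 4 = 3, 4761 mod 4 = 1; sign now -1
(4761/3019) = (1742/3019)   [reduce mod 3019]
1742 = 2^1·871; (2/3019) = -1 since 3019 mod 8 = 3, so (1742/3019) = (-1)^1·(871/3019); sign now +1
reciprocity: (871/3019) = -1·(3019/871) since 871 mod 4 = 3, 3019 mod 4 = 3; sign now -1
(3019/871) = (406/871)   [reduce mod 871]
406 = 2^1·203; (2/871) = +1 since 871 mod 8 = 7, so (406/871) = (+1)^1·(203/871); sign now -1
reciprocity: (203/871) = -1·(871/203) since 203 mod 4 = 3, 871 mod 4 = 3; sign now +1
(871/203) = (59/203)   [reduce mod 203]
reciprocity: (59/203) = -1·(203/59) since 59 mod 4 = 3, 203 mod 4 = 3; sign now -1
(203/59) = (26/59)   [reduce mod 59]
26 = 2^1·13; (2/59) = -1 since 59 mod 8 = 3, so (26/59) = (-1)^1·(13/59); sign now +1
reciprocity: (13/59) = +1·(59/13) since 13 mod 4 = 1, 59 mod 4 = 3; sign now +1
(59/13) = (7/13)   [reduce mod 13]
reciprocity: (7/13) = +1·(13/7) since 7 mod 4 = 3, 13 mod 4 = 1; sign now +1
(13/7) = (6/7)   [reduce mod 7]
6 = 2^1·3; (2/7) = +1 since 7 mod 8 = 7, so (6/7) = (+1)^1·(3/7); sign now +1
reciprocity: (3/7) = -1·(7/3) since 3 mod 4 = 3, 7 mod 4 = 3; sign now -1
(7/3) = (1/3)   [reduce mod 3]
(1/3) = 1; final value = sign = -1

-1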